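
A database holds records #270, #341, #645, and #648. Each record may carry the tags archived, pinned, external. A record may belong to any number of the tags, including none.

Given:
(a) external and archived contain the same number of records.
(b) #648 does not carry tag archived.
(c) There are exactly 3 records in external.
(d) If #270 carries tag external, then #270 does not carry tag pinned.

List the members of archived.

From (b): #648 ∉ archived.
Suppose #270 ∉ archived: no assignment then satisfies all the clues, so #270 ∈ archived.

archived = {#270, #341, #645}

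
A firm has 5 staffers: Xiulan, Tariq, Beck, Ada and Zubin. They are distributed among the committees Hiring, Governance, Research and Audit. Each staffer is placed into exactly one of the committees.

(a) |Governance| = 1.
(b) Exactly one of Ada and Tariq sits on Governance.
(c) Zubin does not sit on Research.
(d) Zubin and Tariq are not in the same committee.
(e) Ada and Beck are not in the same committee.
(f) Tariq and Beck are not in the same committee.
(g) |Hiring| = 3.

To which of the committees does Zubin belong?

Zubin: Hiring

From (c): Zubin ∉ Research.
Suppose Zubin ∉ Hiring: no assignment then satisfies all the clues, so Zubin ∈ Hiring.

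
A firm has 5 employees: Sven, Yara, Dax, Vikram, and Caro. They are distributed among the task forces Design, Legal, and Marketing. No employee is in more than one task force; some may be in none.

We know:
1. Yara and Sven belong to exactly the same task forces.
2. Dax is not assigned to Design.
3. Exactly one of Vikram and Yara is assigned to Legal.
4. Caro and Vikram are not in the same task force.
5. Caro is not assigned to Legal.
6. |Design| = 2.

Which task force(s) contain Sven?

From (2): Dax ∉ Design.
From (5): Caro ∉ Legal.
Suppose Sven ∉ Design: no assignment then satisfies all the clues, so Sven ∈ Design.

Sven: Design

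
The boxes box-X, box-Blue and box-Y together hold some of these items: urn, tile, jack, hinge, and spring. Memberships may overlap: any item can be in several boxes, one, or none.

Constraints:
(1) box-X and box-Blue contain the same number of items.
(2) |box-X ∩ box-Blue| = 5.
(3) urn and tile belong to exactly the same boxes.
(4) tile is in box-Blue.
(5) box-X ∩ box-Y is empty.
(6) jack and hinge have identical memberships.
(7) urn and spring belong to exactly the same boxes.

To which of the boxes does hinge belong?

hinge: box-Blue, box-X

From (4): tile ∈ box-Blue.
(3): urn matches tile: urn ∈ box-Blue.
(7): spring matches urn: spring ∈ box-Blue.
Suppose hinge ∉ box-X: no assignment then satisfies all the clues, so hinge ∈ box-X.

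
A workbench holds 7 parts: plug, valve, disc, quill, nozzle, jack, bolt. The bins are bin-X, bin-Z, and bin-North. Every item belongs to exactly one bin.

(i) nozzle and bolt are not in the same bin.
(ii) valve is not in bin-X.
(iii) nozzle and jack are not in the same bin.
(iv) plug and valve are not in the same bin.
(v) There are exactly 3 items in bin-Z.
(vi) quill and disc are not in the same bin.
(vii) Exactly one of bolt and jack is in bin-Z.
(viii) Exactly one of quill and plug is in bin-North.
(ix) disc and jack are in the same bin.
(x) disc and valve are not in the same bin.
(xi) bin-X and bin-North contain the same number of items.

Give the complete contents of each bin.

bin-X = {disc, jack}; bin-Z = {bolt, quill, valve}; bin-North = {nozzle, plug}

From (ii): valve ∉ bin-X.
Suppose plug ∈ bin-X: no assignment then satisfies all the clues, so plug ∉ bin-X.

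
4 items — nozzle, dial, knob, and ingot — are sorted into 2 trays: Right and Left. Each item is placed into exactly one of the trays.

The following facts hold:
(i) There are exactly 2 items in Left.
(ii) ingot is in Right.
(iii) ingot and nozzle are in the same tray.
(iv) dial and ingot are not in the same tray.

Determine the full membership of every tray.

From (ii): ingot ∈ Right.
(iii): nozzle matches ingot: nozzle ∈ Right.
(iv): dial ∉ Right.
Only one tray left: dial ∈ Left.
(i): only 2 candidates remain for Left, so all are in.

Right = {ingot, nozzle}; Left = {dial, knob}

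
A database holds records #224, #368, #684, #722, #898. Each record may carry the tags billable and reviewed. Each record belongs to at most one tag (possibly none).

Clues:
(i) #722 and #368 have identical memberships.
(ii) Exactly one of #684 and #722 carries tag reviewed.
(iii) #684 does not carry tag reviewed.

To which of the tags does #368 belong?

From (iii): #684 ∉ reviewed.
(ii) (exactly one): #722 ∈ reviewed.
(i): #368 matches #722: #368 ∉ billable.
(i): #368 matches #722: #368 ∈ reviewed.

#368: reviewed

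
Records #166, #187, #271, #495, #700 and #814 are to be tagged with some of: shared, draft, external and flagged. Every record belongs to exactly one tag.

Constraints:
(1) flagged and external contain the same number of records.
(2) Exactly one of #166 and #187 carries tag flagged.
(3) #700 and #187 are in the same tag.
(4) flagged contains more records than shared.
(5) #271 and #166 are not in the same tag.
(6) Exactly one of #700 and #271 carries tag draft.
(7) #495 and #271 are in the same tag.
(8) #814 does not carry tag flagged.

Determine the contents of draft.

draft = {#271, #495}

From (8): #814 ∉ flagged.
Suppose #166 ∈ draft: no assignment then satisfies all the clues, so #166 ∉ draft.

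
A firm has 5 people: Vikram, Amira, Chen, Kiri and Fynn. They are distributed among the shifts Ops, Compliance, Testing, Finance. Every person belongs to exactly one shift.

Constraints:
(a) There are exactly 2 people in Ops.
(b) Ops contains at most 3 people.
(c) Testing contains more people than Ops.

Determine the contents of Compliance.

Compliance = {}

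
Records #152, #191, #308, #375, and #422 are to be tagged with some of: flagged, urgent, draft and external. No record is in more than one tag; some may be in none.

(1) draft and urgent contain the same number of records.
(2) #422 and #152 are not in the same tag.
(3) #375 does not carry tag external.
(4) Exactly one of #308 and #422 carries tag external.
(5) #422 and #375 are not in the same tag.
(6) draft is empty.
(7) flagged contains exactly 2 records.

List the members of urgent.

urgent = {}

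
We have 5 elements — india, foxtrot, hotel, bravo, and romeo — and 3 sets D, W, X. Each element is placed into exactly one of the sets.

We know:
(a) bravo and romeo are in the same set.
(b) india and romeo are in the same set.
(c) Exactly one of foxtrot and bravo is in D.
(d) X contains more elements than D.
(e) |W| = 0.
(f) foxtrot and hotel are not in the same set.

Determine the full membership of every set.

D = {foxtrot}; W = {}; X = {bravo, hotel, india, romeo}

(e): W already has 0, so the rest are out.
Suppose india ∈ D: no assignment then satisfies all the clues, so india ∉ D.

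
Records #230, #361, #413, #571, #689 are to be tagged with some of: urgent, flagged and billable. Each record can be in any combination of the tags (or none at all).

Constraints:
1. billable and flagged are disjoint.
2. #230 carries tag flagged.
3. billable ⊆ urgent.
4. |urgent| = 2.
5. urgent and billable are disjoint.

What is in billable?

billable = {}

From (2): #230 ∈ flagged.
(1) (disjoint): #230 ∉ billable.
Suppose #361 ∈ billable: no assignment then satisfies all the clues, so #361 ∉ billable.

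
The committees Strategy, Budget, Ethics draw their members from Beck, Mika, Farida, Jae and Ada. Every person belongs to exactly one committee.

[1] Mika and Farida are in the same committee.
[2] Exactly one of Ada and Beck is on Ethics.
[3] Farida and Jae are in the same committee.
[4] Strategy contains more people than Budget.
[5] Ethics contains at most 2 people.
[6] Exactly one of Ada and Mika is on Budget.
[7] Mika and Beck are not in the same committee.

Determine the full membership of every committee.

Strategy = {Farida, Jae, Mika}; Budget = {Ada}; Ethics = {Beck}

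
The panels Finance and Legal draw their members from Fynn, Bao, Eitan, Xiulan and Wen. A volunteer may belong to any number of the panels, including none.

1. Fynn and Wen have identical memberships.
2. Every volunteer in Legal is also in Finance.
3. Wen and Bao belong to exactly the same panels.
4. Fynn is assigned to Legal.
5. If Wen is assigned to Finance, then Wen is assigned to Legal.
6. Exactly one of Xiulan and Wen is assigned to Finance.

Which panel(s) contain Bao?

Bao: Finance, Legal

From (4): Fynn ∈ Legal.
(1): Wen matches Fynn: Wen ∈ Legal.
(2) with Fynn ∈ Legal: Fynn ∈ Finance.
(2) with Wen ∈ Legal: Wen ∈ Finance.
(3): Bao matches Wen: Bao ∈ Finance.
(3): Bao matches Wen: Bao ∈ Legal.
(6) (exactly one): Xiulan ∉ Finance.
(2) contrapositive: Xiulan ∉ Legal.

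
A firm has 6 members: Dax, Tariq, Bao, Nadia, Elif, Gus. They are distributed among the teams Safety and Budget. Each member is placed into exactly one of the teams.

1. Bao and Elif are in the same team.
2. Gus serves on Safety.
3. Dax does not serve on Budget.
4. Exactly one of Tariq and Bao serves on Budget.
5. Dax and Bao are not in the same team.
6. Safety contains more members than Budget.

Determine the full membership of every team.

Safety = {Dax, Gus, Nadia, Tariq}; Budget = {Bao, Elif}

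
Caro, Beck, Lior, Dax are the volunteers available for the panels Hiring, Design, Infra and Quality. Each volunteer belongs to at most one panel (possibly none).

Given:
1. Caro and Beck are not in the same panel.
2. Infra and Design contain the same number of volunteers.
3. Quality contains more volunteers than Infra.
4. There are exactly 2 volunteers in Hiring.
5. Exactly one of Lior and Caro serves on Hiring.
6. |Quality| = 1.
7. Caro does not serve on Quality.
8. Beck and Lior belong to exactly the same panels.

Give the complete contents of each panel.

Hiring = {Beck, Lior}; Design = {}; Infra = {}; Quality = {Dax}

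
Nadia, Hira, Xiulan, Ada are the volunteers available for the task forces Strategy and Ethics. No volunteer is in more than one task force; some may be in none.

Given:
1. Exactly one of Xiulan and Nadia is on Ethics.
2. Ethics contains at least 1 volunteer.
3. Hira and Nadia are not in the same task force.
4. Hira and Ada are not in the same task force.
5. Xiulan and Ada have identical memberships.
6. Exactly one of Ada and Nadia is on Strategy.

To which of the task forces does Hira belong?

Hira: none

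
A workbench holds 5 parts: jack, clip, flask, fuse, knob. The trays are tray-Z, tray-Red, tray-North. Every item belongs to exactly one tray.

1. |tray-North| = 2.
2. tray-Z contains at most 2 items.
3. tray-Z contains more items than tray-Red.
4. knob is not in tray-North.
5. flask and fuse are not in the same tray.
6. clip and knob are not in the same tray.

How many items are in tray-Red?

1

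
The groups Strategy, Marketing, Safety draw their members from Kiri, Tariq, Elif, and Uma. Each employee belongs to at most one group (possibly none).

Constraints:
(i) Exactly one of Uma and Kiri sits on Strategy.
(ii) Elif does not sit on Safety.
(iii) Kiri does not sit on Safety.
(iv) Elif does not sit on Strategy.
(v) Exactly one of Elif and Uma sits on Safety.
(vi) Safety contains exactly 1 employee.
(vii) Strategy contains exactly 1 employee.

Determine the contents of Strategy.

Strategy = {Kiri}

From (ii): Elif ∉ Safety.
From (iii): Kiri ∉ Safety.
From (iv): Elif ∉ Strategy.
(v) (exactly one): Uma ∈ Safety.
(vi): Safety already has 1, so the rest are out.
(i) (exactly one): Kiri ∈ Strategy.
(vii): Strategy already has 1, so the rest are out.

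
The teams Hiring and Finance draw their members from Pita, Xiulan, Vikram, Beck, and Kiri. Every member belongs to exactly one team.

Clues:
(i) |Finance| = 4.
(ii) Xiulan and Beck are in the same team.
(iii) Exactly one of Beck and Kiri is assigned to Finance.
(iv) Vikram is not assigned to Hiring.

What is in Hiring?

Hiring = {Kiri}

From (iv): Vikram ∉ Hiring.
Only one team left: Vikram ∈ Finance.
Suppose Pita ∈ Hiring: no assignment then satisfies all the clues, so Pita ∉ Hiring.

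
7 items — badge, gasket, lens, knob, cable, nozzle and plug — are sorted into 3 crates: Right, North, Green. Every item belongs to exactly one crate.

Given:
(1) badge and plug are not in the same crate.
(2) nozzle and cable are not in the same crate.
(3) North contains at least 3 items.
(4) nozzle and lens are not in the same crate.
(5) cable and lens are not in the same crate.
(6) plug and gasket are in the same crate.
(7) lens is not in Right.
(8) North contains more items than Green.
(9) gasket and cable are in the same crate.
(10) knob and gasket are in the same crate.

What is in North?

North = {cable, gasket, knob, plug}

From (7): lens ∉ Right.
Suppose badge ∈ North: no assignment then satisfies all the clues, so badge ∉ North.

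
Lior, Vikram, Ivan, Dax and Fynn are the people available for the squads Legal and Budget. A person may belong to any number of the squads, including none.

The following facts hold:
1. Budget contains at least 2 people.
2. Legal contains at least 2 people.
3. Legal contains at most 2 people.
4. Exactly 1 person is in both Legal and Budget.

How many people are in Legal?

2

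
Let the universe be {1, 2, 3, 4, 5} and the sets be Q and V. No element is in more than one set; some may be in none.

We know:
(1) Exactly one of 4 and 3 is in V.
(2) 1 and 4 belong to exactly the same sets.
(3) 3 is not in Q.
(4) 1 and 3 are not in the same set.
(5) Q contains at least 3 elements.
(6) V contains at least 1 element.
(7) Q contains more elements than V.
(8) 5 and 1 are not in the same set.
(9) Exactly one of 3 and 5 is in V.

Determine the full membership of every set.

Q = {1, 2, 4}; V = {3}

From (3): 3 ∉ Q.
Suppose 1 ∉ Q: no assignment then satisfies all the clues, so 1 ∈ Q.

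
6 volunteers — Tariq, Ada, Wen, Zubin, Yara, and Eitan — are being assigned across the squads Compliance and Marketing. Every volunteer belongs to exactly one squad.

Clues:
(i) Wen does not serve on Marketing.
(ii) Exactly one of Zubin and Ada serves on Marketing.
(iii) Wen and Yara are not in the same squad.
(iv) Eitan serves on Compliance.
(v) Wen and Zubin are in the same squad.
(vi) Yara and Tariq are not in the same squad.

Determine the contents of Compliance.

From (i): Wen ∉ Marketing.
From (iv): Eitan ∈ Compliance.
(v): Zubin matches Wen: Zubin ∉ Marketing.
Only one squad left: Wen ∈ Compliance.
Only one squad left: Zubin ∈ Compliance.
(ii) (exactly one): Ada ∈ Marketing.
(iii): Yara ∉ Compliance.
Only one squad left: Yara ∈ Marketing.
(vi): Tariq ∉ Marketing.
Only one squad left: Tariq ∈ Compliance.

Compliance = {Eitan, Tariq, Wen, Zubin}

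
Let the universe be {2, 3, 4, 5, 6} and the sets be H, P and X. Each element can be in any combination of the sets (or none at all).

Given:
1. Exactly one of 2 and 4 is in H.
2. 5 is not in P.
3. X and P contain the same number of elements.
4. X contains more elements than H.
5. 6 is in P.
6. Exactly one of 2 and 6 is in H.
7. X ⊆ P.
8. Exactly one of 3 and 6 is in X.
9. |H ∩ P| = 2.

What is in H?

H = {4, 6}

From (2): 5 ∉ P.
From (5): 6 ∈ P.
(7) contrapositive: 5 ∉ X.
Suppose 2 ∈ H: no assignment then satisfies all the clues, so 2 ∉ H.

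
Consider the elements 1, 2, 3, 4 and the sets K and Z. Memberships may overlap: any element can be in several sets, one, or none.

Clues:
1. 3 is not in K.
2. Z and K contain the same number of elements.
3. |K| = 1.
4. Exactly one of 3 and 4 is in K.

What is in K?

K = {4}

From (1): 3 ∉ K.
(4) (exactly one): 4 ∈ K.
(3): K already has 1, so the rest are out.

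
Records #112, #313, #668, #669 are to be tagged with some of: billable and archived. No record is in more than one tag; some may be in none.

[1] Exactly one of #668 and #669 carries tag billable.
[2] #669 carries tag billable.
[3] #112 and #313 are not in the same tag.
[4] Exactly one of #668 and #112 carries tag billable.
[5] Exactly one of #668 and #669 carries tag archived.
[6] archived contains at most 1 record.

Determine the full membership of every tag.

billable = {#112, #669}; archived = {#668}

From (2): #669 ∈ billable.
(1) (exactly one): #668 ∉ billable.
(4) (exactly one): #112 ∈ billable.
(5) (exactly one): #668 ∈ archived.
(6): archived already has 1, so the rest are out.
(3): #313 ∉ billable.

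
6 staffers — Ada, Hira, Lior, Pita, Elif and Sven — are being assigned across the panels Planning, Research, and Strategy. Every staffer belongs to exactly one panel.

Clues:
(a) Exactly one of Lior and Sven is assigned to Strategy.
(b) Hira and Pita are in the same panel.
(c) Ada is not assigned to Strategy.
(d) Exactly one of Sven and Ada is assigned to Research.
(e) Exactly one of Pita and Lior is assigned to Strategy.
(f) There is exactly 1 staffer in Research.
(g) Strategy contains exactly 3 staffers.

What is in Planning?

Planning = {Elif, Lior}

From (c): Ada ∉ Strategy.
Suppose Ada ∈ Planning: no assignment then satisfies all the clues, so Ada ∉ Planning.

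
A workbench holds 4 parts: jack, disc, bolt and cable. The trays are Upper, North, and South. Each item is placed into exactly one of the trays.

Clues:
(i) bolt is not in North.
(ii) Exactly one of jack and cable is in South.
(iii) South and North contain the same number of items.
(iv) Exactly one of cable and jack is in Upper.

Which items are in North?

North = {disc}

From (i): bolt ∉ North.
Suppose jack ∈ North: no assignment then satisfies all the clues, so jack ∉ North.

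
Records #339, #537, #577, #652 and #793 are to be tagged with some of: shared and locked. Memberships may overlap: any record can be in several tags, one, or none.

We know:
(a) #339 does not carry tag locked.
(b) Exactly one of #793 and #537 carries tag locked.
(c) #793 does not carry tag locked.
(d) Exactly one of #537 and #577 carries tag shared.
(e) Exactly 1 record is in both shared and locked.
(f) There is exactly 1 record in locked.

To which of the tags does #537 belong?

From (a): #339 ∉ locked.
From (c): #793 ∉ locked.
(b) (exactly one): #537 ∈ locked.
(f): locked already has 1, so the rest are out.
Suppose #537 ∉ shared: no assignment then satisfies all the clues, so #537 ∈ shared.

#537: locked, shared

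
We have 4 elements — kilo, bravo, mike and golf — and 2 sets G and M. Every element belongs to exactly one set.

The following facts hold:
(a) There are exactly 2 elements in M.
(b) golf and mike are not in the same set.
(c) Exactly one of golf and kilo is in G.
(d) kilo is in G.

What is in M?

M = {bravo, golf}

From (d): kilo ∈ G.
(c) (exactly one): golf ∉ G.
Only one set left: golf ∈ M.
(b): mike ∉ M.
Only one set left: mike ∈ G.
(a): only 2 candidates remain for M, so all are in.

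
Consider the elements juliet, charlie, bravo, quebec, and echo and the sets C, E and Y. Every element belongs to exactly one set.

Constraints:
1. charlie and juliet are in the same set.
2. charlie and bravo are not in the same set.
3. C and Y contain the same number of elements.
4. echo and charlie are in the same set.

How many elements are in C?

1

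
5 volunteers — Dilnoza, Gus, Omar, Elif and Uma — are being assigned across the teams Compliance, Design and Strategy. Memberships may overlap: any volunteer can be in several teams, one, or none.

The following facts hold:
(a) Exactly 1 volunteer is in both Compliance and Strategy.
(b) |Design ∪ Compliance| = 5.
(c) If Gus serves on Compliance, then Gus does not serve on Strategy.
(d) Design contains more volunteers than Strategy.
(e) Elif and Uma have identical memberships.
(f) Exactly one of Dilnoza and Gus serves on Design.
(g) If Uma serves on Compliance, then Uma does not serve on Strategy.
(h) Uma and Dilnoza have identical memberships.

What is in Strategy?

Strategy = {Omar}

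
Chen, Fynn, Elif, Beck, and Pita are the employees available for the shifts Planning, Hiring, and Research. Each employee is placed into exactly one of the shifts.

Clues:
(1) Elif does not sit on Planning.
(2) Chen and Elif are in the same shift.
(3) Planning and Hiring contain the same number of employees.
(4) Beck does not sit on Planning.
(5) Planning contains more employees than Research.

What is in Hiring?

Hiring = {Chen, Elif}

From (1): Elif ∉ Planning.
From (4): Beck ∉ Planning.
(2): Chen matches Elif: Chen ∉ Planning.
Suppose Chen ∉ Hiring: no assignment then satisfies all the clues, so Chen ∈ Hiring.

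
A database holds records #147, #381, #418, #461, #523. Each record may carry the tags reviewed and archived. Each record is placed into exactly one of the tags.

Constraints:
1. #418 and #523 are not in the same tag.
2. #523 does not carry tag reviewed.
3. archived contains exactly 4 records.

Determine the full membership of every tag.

From (2): #523 ∉ reviewed.
Only one tag left: #523 ∈ archived.
(1): #418 ∉ archived.
(3): only 4 candidates remain for archived, so all are in.
Only one tag left: #418 ∈ reviewed.

reviewed = {#418}; archived = {#147, #381, #461, #523}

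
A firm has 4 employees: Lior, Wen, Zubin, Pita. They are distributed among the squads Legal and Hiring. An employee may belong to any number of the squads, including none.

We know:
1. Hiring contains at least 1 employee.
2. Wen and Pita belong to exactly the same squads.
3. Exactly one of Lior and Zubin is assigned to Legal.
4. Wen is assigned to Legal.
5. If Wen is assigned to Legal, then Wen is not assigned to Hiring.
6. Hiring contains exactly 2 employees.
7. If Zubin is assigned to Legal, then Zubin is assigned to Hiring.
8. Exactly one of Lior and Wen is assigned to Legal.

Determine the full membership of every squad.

Legal = {Pita, Wen, Zubin}; Hiring = {Lior, Zubin}

From (4): Wen ∈ Legal.
(2): Pita matches Wen: Pita ∈ Legal.
(5): Wen ∉ Hiring.
(8) (exactly one): Lior ∉ Legal.
(2): Pita matches Wen: Pita ∉ Hiring.
(3) (exactly one): Zubin ∈ Legal.
(6): only 2 candidates remain for Hiring, so all are in.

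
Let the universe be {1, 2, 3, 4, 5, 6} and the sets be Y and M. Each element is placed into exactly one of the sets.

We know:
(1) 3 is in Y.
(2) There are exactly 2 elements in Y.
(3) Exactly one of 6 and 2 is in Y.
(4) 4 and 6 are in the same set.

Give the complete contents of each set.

Y = {2, 3}; M = {1, 4, 5, 6}

From (1): 3 ∈ Y.
Suppose 1 ∈ Y: no assignment then satisfies all the clues, so 1 ∉ Y.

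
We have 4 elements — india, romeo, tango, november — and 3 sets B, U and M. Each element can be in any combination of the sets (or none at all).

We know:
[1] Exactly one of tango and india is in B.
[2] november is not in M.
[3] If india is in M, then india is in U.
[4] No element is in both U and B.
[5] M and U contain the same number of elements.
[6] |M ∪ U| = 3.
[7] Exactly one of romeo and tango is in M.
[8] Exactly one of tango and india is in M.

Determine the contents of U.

U = {india, november}

From (2): november ∉ M.
Suppose india ∉ U: no assignment then satisfies all the clues, so india ∈ U.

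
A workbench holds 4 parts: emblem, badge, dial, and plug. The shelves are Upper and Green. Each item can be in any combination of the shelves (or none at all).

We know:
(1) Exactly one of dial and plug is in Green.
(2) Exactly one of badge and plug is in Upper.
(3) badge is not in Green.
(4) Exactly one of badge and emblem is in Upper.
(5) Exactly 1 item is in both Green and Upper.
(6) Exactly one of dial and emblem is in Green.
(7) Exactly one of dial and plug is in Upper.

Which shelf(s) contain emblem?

emblem: none

From (3): badge ∉ Green.
Suppose emblem ∈ Upper: no assignment then satisfies all the clues, so emblem ∉ Upper.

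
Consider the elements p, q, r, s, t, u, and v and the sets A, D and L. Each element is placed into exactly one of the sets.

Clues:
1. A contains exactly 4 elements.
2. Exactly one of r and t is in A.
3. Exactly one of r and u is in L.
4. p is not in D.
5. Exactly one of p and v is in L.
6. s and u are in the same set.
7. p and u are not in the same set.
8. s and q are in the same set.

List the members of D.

D = {v}

From (4): p ∉ D.
Suppose q ∈ D: no assignment then satisfies all the clues, so q ∉ D.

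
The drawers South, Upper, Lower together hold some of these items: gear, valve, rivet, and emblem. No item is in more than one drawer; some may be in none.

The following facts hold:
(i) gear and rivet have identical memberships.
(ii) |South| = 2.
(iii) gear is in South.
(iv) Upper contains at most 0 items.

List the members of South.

South = {gear, rivet}

From (iii): gear ∈ South.
(i): rivet matches gear: rivet ∈ South.
(ii): South already has 2, so the rest are out.
(iv): Upper already has 0, so the rest are out.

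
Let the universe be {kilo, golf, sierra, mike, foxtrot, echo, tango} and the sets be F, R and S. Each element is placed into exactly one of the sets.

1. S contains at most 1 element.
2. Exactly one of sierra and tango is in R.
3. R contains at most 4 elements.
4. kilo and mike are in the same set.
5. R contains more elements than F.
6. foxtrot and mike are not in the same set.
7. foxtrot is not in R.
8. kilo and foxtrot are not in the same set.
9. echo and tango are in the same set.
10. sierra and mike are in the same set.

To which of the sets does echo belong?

echo: F

From (7): foxtrot ∉ R.
Suppose echo ∉ F: no assignment then satisfies all the clues, so echo ∈ F.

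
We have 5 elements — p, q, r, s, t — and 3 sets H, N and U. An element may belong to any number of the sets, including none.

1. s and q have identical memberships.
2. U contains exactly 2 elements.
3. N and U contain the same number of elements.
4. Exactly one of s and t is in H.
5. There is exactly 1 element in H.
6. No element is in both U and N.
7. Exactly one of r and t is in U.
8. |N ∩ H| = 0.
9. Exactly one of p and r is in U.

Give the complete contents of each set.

H = {t}; N = {q, s}; U = {p, t}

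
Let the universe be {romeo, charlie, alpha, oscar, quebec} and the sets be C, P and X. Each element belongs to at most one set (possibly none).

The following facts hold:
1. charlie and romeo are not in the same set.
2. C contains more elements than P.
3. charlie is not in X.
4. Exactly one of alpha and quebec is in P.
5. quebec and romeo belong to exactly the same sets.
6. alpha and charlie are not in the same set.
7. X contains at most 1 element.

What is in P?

P = {alpha}

From (3): charlie ∉ X.
Suppose romeo ∈ P: no assignment then satisfies all the clues, so romeo ∉ P.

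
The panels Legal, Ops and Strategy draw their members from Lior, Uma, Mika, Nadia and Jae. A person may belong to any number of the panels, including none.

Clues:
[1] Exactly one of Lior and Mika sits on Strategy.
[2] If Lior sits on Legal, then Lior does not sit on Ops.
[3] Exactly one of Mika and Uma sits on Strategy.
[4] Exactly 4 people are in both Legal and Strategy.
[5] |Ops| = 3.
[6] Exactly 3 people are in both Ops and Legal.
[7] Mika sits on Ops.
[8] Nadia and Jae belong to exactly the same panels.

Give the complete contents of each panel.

Legal = {Jae, Lior, Mika, Nadia, Uma}; Ops = {Jae, Mika, Nadia}; Strategy = {Jae, Lior, Nadia, Uma}

From (7): Mika ∈ Ops.
Suppose Lior ∉ Legal: no assignment then satisfies all the clues, so Lior ∈ Legal.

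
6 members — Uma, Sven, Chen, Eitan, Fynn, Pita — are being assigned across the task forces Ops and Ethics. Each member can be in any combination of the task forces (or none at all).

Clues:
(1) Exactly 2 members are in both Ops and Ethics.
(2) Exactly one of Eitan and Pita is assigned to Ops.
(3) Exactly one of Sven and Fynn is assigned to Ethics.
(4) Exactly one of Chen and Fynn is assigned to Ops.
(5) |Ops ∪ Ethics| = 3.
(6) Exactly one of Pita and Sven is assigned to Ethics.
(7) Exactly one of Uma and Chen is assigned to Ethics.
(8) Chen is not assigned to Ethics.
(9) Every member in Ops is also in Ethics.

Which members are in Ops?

Ops = {Fynn, Pita}

From (8): Chen ∉ Ethics.
(7) (exactly one): Uma ∈ Ethics.
(9) contrapositive: Chen ∉ Ops.
(4) (exactly one): Fynn ∈ Ops.
(9) with Fynn ∈ Ops: Fynn ∈ Ethics.
(3) (exactly one): Sven ∉ Ethics.
(6) (exactly one): Pita ∈ Ethics.
(9) contrapositive: Sven ∉ Ops.
Suppose Uma ∈ Ops: no assignment then satisfies all the clues, so Uma ∉ Ops.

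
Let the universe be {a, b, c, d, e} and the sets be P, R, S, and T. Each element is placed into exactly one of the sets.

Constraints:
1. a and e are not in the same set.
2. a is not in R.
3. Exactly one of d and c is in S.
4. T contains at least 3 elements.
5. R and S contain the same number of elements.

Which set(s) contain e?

e: R

From (2): a ∉ R.
Suppose e ∈ P: no assignment then satisfies all the clues, so e ∉ P.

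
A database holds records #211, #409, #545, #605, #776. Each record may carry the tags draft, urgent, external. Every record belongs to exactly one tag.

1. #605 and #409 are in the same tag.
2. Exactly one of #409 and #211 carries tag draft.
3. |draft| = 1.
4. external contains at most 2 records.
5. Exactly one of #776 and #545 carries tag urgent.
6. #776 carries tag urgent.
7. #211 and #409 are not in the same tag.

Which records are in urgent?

urgent = {#409, #605, #776}

From (6): #776 ∈ urgent.
(5) (exactly one): #545 ∉ urgent.
Suppose #211 ∈ urgent: no assignment then satisfies all the clues, so #211 ∉ urgent.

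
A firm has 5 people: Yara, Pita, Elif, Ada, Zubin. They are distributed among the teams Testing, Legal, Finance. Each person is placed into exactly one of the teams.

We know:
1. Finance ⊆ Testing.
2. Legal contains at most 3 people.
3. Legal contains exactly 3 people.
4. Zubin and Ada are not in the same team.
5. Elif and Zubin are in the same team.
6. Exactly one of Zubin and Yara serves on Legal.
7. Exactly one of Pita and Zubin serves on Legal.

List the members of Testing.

Testing = {Elif, Zubin}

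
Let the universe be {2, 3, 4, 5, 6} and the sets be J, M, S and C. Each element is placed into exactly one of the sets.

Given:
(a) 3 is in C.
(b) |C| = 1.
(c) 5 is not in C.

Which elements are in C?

C = {3}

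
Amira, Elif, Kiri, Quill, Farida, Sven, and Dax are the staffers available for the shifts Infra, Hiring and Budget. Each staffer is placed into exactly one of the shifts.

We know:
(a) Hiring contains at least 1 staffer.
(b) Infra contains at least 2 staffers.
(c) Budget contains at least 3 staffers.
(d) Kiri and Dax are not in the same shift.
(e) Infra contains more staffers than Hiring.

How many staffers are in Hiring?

1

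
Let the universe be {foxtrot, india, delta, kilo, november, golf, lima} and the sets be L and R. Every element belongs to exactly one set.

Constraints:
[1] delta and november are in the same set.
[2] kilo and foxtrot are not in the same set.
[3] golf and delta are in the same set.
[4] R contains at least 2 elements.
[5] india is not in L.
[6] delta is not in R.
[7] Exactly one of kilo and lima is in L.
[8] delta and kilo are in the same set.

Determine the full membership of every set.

From (5): india ∉ L.
From (6): delta ∉ R.
(1): november matches delta: november ∉ R.
(3): golf matches delta: golf ∉ R.
(8): kilo matches delta: kilo ∉ R.
Only one set left: india ∈ R.
Only one set left: delta ∈ L.
Only one set left: kilo ∈ L.
Only one set left: november ∈ L.
Only one set left: golf ∈ L.
(2): foxtrot ∉ L.
Only one set left: lima ∈ R.

L = {delta, golf, kilo, november}; R = {foxtrot, india, lima}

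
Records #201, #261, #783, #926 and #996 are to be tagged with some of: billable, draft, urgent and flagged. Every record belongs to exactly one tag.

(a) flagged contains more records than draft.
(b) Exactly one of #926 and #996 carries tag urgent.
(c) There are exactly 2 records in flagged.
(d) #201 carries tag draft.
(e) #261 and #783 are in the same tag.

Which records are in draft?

draft = {#201}

From (d): #201 ∈ draft.
Suppose #261 ∈ draft: no assignment then satisfies all the clues, so #261 ∉ draft.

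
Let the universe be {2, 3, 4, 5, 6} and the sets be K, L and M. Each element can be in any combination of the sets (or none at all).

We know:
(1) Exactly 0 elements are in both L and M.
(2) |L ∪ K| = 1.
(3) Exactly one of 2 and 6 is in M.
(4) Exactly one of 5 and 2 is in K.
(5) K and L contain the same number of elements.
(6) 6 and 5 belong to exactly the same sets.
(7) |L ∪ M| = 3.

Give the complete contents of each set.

K = {2}; L = {2}; M = {5, 6}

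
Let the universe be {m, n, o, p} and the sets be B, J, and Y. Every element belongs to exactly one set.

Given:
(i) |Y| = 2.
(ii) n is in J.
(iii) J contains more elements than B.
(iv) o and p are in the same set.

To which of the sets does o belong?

o: Y

From (ii): n ∈ J.
Suppose o ∈ B: no assignment then satisfies all the clues, so o ∉ B.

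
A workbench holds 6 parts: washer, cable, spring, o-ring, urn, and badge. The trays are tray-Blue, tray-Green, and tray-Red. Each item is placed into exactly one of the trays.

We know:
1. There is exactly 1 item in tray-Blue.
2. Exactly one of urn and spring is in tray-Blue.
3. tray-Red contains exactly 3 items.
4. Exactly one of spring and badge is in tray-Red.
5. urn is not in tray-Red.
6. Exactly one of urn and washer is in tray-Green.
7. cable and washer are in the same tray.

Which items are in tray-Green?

tray-Green = {o-ring, urn}

From (5): urn ∉ tray-Red.
Suppose washer ∈ tray-Green: no assignment then satisfies all the clues, so washer ∉ tray-Green.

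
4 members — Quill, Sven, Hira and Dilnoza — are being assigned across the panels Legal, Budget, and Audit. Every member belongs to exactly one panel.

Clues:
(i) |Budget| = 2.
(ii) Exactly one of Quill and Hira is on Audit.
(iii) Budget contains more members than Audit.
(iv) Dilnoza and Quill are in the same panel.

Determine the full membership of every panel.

Legal = {Sven}; Budget = {Dilnoza, Quill}; Audit = {Hira}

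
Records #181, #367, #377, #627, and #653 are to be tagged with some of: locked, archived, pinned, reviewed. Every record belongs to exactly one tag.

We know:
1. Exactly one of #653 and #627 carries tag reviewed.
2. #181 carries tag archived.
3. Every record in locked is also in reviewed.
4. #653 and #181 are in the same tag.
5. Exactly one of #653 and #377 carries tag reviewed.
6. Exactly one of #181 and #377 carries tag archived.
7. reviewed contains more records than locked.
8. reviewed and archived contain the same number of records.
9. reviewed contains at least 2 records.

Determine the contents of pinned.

From (2): #181 ∈ archived.
(4): #653 matches #181: #653 ∉ locked.
(4): #653 matches #181: #653 ∈ archived.
(5) (exactly one): #377 ∈ reviewed.
(1) (exactly one): #627 ∈ reviewed.
Suppose #367 ∉ pinned: no assignment then satisfies all the clues, so #367 ∈ pinned.

pinned = {#367}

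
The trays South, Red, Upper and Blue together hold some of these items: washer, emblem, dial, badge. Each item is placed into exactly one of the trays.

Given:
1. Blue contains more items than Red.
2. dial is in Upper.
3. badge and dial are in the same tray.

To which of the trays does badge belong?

badge: Upper

From (2): dial ∈ Upper.
(3): badge matches dial: badge ∉ South.
(3): badge matches dial: badge ∉ Red.
(3): badge matches dial: badge ∈ Upper.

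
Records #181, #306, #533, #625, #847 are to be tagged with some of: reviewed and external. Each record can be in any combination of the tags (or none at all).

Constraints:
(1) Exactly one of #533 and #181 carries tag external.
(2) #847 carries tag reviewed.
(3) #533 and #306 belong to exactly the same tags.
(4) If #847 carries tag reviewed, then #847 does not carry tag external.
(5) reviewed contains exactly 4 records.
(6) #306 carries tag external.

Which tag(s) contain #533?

From (2): #847 ∈ reviewed.
From (6): #306 ∈ external.
(3): #533 matches #306: #533 ∈ external.
(4): #847 ∉ external.
(1) (exactly one): #181 ∉ external.
Suppose #533 ∉ reviewed: no assignment then satisfies all the clues, so #533 ∈ reviewed.

#533: external, reviewed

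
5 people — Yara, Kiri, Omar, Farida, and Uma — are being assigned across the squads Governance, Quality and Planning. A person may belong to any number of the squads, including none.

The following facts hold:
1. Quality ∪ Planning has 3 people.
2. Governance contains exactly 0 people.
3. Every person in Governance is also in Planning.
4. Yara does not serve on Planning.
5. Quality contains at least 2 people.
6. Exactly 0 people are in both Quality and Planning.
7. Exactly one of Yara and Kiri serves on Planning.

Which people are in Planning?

From (4): Yara ∉ Planning.
(2): Governance already has 0, so the rest are out.
(7) (exactly one): Kiri ∈ Planning.
Suppose Omar ∈ Planning: no assignment then satisfies all the clues, so Omar ∉ Planning.

Planning = {Kiri}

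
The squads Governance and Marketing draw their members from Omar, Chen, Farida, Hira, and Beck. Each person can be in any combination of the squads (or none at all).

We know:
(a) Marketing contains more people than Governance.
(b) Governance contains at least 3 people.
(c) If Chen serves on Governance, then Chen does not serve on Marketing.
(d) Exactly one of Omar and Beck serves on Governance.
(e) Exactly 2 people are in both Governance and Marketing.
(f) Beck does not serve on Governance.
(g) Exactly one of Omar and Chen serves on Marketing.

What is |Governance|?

From (f): Beck ∉ Governance.
(d) (exactly one): Omar ∈ Governance.
Suppose Farida ∉ Marketing: no assignment then satisfies all the clues, so Farida ∈ Marketing.

3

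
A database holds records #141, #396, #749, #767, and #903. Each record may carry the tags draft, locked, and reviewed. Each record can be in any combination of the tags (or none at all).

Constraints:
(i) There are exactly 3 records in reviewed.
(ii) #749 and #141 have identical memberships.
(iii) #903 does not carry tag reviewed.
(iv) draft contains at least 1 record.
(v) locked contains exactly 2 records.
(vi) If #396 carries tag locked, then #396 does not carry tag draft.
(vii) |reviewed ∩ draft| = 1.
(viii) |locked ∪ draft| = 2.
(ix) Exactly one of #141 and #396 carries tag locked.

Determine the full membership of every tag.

draft = {#767}; locked = {#396, #767}; reviewed = {#141, #749, #767}

From (iii): #903 ∉ reviewed.
Suppose #141 ∈ draft: no assignment then satisfies all the clues, so #141 ∉ draft.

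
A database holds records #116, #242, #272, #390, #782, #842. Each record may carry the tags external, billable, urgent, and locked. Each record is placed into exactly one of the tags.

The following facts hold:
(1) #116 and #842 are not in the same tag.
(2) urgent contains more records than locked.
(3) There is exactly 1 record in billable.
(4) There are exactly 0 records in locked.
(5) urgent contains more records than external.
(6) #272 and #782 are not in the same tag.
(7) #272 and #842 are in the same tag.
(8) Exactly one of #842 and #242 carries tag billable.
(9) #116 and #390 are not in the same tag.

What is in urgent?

urgent = {#272, #390, #842}

(4): locked already has 0, so the rest are out.
Suppose #116 ∈ urgent: no assignment then satisfies all the clues, so #116 ∉ urgent.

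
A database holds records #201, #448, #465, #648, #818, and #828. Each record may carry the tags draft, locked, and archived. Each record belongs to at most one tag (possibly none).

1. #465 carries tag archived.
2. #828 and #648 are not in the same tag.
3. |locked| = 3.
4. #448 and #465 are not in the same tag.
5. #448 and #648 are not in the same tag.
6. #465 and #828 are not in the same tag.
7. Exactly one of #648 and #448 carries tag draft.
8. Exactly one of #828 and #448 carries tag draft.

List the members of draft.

draft = {#448}

From (1): #465 ∈ archived.
(4): #448 ∉ archived.
(6): #828 ∉ archived.
Suppose #201 ∈ draft: no assignment then satisfies all the clues, so #201 ∉ draft.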